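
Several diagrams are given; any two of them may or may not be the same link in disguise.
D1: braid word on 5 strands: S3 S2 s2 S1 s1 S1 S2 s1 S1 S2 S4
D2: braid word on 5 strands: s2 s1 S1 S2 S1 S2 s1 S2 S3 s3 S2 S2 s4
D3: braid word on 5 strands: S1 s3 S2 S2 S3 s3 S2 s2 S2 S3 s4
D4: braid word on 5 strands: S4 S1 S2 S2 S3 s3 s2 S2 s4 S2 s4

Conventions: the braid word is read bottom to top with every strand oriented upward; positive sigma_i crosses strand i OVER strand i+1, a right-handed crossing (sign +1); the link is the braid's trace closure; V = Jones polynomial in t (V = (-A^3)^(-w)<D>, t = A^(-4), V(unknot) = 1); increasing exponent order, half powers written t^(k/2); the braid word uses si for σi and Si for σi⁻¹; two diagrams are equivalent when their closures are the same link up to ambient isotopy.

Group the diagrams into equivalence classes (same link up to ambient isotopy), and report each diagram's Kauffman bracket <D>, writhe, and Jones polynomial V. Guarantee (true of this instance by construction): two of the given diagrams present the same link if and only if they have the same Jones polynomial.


grouping into links: {D1} | {D2, D3, D4}
V(D1) = -t^(-5/2) - t^(-1/2)  (w -5, c 11, <D> = A^-13 + A^-5)
V(D2) = t^(-9/2) - t^(-5/2) - t^(-3/2) - t^(-1/2)  [13 crossings, <D> = A^-7 + A^-3 + A - A^9, w = -3]
V(D3) = t^(-9/2) - t^(-5/2) - t^(-3/2) - t^(-1/2)  [11 crossings, <D> = A^-7 + A^-3 + A - A^9, w = -3]
V(D4) = t^(-9/2) - t^(-5/2) - t^(-3/2) - t^(-1/2)  (w -3, c 11, <D> = A^-7 + A^-3 + A - A^9)
why: 2 classes among 4 diagrams; unequal V(t) rules out equality


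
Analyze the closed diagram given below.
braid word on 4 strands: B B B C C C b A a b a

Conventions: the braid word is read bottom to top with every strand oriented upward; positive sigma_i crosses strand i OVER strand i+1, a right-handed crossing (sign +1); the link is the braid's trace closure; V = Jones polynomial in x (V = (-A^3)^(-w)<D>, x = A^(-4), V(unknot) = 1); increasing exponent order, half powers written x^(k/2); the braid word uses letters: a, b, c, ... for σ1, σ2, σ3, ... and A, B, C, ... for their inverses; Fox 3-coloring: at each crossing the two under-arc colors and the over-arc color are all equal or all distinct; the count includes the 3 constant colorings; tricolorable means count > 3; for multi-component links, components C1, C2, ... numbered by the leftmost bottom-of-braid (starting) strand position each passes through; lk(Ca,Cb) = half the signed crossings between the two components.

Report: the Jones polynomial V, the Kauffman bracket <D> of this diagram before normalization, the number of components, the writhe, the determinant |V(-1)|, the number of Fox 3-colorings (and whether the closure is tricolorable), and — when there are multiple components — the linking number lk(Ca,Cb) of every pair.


Jones polynomial: V(x) = -x^-4 + x^-3 + x^-1
<D> = -A^-5 - A^3 + A^7; writhe -3
components 1, writhe -3 (11 crossings)
3-colorings: 9 of 3^11, det 3 — tricolorable
note: w = -3 shifts under R1 moves; the (-A^3)^(3) factor cancels that in V


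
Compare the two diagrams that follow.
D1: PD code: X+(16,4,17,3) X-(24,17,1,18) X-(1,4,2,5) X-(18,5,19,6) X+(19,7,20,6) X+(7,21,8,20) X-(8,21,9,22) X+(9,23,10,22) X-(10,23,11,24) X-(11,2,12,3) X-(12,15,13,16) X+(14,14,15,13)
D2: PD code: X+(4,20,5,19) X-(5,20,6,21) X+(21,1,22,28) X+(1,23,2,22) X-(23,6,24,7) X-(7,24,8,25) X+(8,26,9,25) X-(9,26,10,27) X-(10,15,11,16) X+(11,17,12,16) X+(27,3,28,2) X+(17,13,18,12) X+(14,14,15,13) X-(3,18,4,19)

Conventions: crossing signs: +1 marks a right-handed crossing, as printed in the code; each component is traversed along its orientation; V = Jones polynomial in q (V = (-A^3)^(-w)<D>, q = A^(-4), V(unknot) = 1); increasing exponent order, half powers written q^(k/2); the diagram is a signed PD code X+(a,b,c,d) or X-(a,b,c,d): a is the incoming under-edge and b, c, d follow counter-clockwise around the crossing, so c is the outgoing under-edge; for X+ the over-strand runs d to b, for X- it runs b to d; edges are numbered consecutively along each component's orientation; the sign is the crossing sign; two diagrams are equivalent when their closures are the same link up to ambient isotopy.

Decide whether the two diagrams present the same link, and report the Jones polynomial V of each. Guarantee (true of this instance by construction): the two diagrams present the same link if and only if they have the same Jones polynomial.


equivalent: no
D1 (bracket A^-6; 12 crossings at w = -2): V = 1
V(D2) = -q^-3 + 2q^-2 - 2q^-1 + 3 - 2q + 2q^2 - q^3  (w +2, c 14, <D> = -A^-6 + 2A^-2 - 2A^2 + 3A^6 - 2A^10 + 2A^14 - A^18)
key observation: 2 values of V(q) split the 2 diagrams


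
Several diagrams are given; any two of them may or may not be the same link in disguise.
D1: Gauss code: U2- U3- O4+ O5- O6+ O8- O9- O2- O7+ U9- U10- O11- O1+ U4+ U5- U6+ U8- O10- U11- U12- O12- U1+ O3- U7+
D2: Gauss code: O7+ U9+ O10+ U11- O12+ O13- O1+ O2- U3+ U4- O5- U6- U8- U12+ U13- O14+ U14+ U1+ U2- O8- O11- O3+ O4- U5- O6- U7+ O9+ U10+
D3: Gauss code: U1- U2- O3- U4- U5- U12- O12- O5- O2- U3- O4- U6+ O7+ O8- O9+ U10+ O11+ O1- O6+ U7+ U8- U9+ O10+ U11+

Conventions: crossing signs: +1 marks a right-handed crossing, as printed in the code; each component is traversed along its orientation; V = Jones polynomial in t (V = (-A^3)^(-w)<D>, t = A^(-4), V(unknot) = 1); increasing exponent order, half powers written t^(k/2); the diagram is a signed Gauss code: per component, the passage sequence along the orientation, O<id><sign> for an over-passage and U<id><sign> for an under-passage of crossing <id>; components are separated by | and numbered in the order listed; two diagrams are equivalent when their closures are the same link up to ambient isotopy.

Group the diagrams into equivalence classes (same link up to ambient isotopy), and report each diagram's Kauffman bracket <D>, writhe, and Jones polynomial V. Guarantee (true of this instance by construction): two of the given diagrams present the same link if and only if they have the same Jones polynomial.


classes: {D1} | {D2, D3}
V(D1) = 1  [12 crossings, <D> = A^-12, w = -4]
V(D2) = -t^-3 + t^-2 - t^-1 + 3 - t + t^2 - t^3  [14 crossings, <D> = -A^-12 + A^-8 - A^-4 + 3 - A^4 + A^8 - A^12, w = 0]
D3 (bracket -A^-18 + A^-14 - A^-10 + 3A^-6 - A^-2 + A^2 - A^6; 12 crossings at w = -2): V = -t^-3 + t^-2 - t^-1 + 3 - t + t^2 - t^3
note: comparing 3 Jones polynomials yields 2 groups


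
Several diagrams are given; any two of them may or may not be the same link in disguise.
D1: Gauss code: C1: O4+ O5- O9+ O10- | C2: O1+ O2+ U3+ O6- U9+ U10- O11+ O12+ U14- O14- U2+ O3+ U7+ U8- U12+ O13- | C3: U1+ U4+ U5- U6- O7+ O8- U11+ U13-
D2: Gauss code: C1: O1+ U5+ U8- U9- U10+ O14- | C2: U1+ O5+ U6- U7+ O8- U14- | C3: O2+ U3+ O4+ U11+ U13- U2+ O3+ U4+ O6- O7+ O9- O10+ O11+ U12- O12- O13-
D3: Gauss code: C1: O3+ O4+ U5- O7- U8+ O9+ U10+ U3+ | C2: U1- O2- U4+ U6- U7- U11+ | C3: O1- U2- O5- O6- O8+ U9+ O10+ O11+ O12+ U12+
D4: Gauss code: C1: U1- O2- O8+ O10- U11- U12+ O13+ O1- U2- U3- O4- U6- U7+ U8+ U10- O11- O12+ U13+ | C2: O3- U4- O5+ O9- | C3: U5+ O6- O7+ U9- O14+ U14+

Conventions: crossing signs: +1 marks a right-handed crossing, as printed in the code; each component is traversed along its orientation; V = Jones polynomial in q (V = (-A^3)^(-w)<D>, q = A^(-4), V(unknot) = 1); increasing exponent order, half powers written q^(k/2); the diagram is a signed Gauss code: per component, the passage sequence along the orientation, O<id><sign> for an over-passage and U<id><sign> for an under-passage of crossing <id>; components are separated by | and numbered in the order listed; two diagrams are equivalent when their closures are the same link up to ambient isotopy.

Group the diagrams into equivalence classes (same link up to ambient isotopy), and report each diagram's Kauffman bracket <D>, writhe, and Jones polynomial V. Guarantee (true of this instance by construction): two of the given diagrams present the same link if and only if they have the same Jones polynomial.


classes: {D1, D2} | {D3} | {D4}
V(D1) = 1 + 2q + 2q^2 + q^3 - q^4 - q^5  [14 crossings, <D> = -A^-14 - A^-10 + A^-6 + 2A^-2 + 2A^2 + A^6, w = +2]
V(D2) = 1 + 2q + 2q^2 + q^3 - q^4 - q^5  (w +2, c 14, <D> = -A^-14 - A^-10 + A^-6 + 2A^-2 + 2A^2 + A^6)
D3 (bracket A^-2 + 2A^6 + A^14; 12 crossings at w = +2): V = q^-2 + 2 + q^2
V(D4) = q^-3 + q^-2 + q^-1 + 1  [14 crossings, <D> = A^-6 + A^-2 + A^2 + A^6, w = -2]
note: 3 classes among 4 diagrams; unequal V(q) rules out equality


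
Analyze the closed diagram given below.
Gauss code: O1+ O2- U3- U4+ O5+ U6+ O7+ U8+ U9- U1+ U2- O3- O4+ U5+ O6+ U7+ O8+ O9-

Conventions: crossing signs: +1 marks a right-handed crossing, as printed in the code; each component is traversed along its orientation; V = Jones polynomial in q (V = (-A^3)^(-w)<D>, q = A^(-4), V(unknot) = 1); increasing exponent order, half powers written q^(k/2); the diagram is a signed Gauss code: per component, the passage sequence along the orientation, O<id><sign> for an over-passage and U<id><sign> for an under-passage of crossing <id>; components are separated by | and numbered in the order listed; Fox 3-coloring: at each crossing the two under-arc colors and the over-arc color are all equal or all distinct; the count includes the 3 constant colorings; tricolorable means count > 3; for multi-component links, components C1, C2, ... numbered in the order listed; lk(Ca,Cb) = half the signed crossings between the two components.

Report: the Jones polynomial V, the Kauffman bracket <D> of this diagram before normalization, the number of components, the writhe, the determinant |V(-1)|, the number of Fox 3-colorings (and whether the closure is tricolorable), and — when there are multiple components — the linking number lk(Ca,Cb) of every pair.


Jones polynomial: V(q) = q + q^3 - q^4
<D> = A^-7 - A^-3 - A^5; writhe +3
components 1, writhe +3 (9 crossings)
3-colorings: 9 of 3^9, det 3 — tricolorable
note: the span of V is 3, forcing >= 3 crossings in any diagram


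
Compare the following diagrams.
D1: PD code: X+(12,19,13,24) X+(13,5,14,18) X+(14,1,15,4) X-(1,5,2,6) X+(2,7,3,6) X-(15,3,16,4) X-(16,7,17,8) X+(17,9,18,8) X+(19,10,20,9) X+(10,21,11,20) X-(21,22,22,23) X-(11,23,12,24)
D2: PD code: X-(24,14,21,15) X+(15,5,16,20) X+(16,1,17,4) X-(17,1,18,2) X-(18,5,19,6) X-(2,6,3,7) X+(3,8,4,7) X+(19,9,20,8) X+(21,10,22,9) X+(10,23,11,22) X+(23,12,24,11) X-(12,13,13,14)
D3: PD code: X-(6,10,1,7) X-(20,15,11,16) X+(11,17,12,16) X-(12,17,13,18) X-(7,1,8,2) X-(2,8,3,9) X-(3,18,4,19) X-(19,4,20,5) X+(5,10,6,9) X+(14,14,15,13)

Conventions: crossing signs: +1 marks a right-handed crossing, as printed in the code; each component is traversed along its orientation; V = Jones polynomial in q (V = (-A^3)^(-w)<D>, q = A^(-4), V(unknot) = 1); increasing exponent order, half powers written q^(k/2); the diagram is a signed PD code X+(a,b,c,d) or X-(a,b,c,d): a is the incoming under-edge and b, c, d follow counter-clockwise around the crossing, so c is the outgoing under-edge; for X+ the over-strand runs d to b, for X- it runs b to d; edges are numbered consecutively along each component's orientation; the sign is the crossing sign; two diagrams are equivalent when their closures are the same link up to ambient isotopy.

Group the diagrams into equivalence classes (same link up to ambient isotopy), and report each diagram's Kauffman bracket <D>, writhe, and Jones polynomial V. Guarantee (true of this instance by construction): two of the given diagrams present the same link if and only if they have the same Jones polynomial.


grouping into links: {D1, D2} | {D3}
V(D1) = 1 + q + q^2 + q^3  (w +2, c 12, <D> = A^-6 + A^-2 + A^2 + A^6)
V(D2) = 1 + q + q^2 + q^3  (w +2, c 12, <D> = A^-6 + A^-2 + A^2 + A^6)
V(D3) = q^-5 + 2q^-3 + q^-1  [10 crossings, <D> = A^-8 + 2 + A^8, w = -4]
why: 2 values of V(q) split the 3 diagrams


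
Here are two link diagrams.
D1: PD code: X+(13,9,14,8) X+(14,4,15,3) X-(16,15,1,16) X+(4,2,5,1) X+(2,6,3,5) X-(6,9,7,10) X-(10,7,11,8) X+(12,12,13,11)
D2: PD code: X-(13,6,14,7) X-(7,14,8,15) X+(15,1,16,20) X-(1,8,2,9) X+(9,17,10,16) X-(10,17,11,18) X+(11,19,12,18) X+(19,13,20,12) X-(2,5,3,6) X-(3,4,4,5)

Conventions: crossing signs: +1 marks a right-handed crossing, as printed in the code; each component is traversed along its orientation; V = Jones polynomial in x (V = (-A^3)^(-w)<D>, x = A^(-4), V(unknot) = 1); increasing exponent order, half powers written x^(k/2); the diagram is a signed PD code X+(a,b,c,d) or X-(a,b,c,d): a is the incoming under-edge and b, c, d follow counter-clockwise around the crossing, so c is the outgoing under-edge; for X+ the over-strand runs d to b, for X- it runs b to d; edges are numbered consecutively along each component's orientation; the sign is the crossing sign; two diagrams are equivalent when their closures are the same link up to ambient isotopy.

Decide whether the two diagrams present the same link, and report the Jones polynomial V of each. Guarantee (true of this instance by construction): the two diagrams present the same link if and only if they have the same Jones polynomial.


same link: no
V(D1) = x + x^3 - x^4  [8 crossings, <D> = -A^-10 + A^-6 + A^2, w = +2]
D2 (bracket -A^-18 + 2A^-14 - 2A^-10 + 3A^-6 - 2A^-2 + 2A^2 - A^6; 10 crossings at w = -2): V = -x^-3 + 2x^-2 - 2x^-1 + 3 - 2x + 2x^2 - x^3
note: 2 classes among 2 diagrams; unequal V(x) rules out equality


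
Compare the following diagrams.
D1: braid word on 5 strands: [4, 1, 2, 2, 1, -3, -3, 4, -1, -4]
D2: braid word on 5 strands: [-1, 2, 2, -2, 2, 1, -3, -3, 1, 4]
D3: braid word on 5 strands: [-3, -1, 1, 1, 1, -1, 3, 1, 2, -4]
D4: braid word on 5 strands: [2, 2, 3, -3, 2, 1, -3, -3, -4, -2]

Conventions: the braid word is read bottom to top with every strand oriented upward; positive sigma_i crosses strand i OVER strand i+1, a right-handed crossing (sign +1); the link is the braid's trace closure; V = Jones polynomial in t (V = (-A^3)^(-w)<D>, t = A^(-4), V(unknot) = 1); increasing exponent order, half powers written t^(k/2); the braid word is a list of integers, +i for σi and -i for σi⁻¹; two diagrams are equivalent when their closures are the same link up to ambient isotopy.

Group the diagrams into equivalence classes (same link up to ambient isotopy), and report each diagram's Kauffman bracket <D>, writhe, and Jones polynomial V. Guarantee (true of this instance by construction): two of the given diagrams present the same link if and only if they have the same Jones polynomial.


grouping into links: {D1, D2, D4} | {D3}
V(D1) = t^-2 + 2 + t^2  (w +2, c 10, <D> = A^-2 + 2A^6 + A^14)
D2 (bracket A^-2 + 2A^6 + A^14; 10 crossings at w = +2): V = t^-2 + 2 + t^2
D3 (bracket A^-6 + A^-2 + A^2 + A^6; 10 crossings at w = +2): V = 1 + t + t^2 + t^3
D4 (bracket A^-8 + 2 + A^8; 10 crossings at w = 0): V = t^-2 + 2 + t^2
key observation: V(t) takes 2 values over 4 diagrams, fixing the grouping


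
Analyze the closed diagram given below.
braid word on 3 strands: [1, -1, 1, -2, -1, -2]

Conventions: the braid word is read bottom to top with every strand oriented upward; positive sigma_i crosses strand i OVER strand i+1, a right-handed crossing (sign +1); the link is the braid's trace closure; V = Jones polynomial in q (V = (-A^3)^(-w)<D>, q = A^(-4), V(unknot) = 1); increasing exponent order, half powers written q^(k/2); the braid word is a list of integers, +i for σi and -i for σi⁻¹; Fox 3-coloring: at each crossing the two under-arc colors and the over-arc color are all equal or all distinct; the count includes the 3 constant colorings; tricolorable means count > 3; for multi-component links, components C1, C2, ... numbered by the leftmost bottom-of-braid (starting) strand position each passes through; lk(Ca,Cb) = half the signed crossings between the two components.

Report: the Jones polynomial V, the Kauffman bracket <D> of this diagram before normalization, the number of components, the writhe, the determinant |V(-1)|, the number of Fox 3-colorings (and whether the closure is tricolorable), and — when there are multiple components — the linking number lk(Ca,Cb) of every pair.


V(q) = 1
bracket: A^-6, w = -2
1 component, writhe -2, over 6 crossings
det 1, colorings 3 of 3^6 — not tricolorable
observation: det 1 = |V(-1)|; not divisible by 3, so not tricolorable


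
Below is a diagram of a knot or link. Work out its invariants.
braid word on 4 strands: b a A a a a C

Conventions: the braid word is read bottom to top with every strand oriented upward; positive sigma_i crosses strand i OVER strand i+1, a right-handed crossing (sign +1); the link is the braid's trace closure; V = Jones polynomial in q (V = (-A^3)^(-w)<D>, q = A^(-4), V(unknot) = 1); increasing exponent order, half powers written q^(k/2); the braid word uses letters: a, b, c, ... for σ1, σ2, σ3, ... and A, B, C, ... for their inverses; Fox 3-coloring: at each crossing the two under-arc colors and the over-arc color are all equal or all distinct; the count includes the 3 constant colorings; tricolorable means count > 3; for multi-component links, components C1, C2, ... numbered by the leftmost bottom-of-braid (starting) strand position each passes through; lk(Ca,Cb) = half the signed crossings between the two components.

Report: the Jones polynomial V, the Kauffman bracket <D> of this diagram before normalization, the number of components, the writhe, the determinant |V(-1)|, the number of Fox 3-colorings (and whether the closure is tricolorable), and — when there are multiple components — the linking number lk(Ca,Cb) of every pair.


Jones polynomial: V(q) = q + q^3 - q^4
<D> = A^-7 - A^-3 - A^5; writhe +3
components 1, writhe +3 (7 crossings)
3-colorings: 9 of 3^7, det 3 — tricolorable
note: V spans 3 powers of q: at least 3 crossings in any diagram


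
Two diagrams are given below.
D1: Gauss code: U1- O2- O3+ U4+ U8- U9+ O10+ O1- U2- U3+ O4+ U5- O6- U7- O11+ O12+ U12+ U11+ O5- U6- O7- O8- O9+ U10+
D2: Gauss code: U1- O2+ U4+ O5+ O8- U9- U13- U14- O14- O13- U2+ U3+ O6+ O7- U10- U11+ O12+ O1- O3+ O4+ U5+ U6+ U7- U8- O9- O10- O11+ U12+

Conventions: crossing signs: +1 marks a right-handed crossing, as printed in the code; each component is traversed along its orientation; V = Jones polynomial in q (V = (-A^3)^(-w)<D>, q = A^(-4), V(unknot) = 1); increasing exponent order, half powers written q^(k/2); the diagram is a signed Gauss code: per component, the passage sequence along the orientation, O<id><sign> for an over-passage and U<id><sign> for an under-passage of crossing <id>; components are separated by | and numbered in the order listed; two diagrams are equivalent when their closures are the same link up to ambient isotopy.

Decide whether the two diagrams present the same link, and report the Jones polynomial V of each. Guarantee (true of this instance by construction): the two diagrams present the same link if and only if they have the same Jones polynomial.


equivalent: no
D1 (bracket A^4 + A^12 - A^16; 12 crossings at w = 0): V = -q^-4 + q^-3 + q^-1
D2 (bracket 1; 14 crossings at w = 0): V = 1
key observation: 2 classes among 2 diagrams; unequal V(q) rules out equality


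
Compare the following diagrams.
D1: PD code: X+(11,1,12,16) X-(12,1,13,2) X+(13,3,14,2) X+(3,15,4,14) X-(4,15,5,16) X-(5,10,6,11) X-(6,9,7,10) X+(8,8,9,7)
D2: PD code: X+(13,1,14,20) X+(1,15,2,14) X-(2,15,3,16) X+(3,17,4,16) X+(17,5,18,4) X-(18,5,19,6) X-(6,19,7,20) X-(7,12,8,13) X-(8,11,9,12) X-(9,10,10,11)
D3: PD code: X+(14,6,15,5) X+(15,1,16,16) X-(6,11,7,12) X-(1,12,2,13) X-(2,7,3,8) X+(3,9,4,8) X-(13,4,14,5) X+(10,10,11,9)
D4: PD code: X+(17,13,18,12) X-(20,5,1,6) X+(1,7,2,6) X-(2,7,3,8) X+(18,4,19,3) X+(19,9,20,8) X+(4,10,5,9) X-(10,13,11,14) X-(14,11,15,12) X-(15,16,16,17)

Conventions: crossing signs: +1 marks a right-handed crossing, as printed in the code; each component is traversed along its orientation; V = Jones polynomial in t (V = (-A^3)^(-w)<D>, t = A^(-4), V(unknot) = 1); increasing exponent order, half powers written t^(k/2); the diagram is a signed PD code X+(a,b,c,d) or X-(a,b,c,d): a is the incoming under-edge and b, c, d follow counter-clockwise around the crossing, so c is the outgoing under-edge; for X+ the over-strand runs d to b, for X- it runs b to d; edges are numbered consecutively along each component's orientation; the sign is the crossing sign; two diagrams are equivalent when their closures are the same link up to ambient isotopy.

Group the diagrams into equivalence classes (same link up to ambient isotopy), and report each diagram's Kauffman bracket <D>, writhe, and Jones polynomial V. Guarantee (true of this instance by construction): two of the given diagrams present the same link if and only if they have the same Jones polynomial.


equivalence classes: {D1, D2, D3, D4}
D1 (bracket 1; 8 crossings at w = 0): V = 1
D2 (bracket A^-6; 10 crossings at w = -2): V = 1
V(D3) = 1  [8 crossings, <D> = 1, w = 0]
V(D4) = 1  [10 crossings, <D> = 1, w = 0]
key observation: one V(t) for all 4 diagrams — one class (guaranteed)


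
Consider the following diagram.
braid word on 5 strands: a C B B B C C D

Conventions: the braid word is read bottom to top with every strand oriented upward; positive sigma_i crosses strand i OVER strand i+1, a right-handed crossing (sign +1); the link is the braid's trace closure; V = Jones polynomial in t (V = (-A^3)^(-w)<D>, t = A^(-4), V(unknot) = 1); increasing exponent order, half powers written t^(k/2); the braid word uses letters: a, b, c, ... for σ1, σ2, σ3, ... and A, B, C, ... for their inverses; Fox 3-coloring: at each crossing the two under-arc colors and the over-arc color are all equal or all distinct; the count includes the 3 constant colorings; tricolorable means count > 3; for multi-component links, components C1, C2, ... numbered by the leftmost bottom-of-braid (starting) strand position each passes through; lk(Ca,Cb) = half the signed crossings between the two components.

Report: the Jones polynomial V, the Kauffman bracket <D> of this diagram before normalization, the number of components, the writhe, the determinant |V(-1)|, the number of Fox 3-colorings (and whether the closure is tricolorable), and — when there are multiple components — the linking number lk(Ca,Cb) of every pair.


V = t^-8 - 2t^-7 + t^-6 - 2t^-5 + 2t^-4 + t^-2
<D> = A^-10 + 2A^-2 - 2A^2 + A^6 - 2A^10 + A^14 (w = -6)
1 component over 8 crossings, w = -6
27 Fox colorings among 3^8, |V(-1)| = 9: tricolorable
why: det 9 = |V(-1)|; divisible by 3, so tricolorable


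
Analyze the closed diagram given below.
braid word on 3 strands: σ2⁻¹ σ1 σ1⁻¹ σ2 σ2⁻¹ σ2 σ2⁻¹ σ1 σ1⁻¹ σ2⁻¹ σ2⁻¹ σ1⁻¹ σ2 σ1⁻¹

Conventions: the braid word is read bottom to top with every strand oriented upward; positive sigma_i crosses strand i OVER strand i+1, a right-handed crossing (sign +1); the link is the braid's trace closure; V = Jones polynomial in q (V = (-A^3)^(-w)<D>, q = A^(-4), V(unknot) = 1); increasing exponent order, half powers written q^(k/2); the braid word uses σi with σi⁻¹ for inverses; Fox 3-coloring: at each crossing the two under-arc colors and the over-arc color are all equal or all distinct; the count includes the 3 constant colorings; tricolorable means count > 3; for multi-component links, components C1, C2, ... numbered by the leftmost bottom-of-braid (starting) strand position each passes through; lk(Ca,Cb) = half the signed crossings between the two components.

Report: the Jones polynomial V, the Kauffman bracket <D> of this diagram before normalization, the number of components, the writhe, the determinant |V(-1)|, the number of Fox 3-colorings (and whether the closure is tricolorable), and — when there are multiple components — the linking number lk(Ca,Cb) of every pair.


V = -q^-6 + q^-5 - q^-4 + 2q^-3 - q^-2 + q^-1
<D> = A^-8 - A^-4 + 2 - A^4 + A^8 - A^12 (w = -4)
1 component over 14 crossings, w = -4
3 Fox colorings among 3^14, |V(-1)| = 7: not tricolorable
why: w = -4 (over 14 crossings) is diagram-only; (-A^3)^(4) removes it from V


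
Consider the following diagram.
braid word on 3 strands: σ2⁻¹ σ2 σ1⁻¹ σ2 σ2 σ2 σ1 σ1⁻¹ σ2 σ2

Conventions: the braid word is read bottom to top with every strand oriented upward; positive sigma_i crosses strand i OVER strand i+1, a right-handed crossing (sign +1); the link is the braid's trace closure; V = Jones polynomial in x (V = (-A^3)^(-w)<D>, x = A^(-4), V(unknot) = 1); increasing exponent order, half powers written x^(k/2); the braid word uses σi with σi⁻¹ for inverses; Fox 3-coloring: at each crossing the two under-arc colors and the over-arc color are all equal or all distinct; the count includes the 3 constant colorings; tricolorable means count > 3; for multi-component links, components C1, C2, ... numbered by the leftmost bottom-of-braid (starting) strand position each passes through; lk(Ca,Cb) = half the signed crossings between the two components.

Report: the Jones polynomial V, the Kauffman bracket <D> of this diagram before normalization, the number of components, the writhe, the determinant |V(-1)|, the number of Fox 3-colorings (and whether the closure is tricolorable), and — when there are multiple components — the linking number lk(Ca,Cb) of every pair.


Jones polynomial: V(x) = x^2 + x^4 - x^5 + x^6 - x^7
<D> = -A^-16 + A^-12 - A^-8 + A^-4 + A^4; writhe +4
components 1, writhe +4 (10 crossings)
3-colorings: 3 of 3^10, det 5 — not tricolorable
note: det 5 = |V(-1)|; not divisible by 3, so not tricolorable


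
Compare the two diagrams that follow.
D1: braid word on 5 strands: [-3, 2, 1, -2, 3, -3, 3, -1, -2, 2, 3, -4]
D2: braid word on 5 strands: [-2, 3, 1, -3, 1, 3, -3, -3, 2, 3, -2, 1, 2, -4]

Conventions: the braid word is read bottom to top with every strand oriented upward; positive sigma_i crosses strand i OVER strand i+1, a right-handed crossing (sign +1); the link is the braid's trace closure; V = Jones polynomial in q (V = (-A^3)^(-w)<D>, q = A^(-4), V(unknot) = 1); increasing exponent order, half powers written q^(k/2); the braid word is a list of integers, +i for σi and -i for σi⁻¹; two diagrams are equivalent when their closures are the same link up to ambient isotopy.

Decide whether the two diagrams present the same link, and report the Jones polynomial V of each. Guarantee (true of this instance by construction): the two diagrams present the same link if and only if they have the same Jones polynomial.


equivalent: no
D1 (bracket 1; 12 crossings at w = 0): V = 1
D2 (bracket -A^-10 + A^-6 + A^2; 14 crossings at w = +2): V = q + q^3 - q^4
key observation: 2 classes among 2 diagrams; unequal V(q) rules out equality


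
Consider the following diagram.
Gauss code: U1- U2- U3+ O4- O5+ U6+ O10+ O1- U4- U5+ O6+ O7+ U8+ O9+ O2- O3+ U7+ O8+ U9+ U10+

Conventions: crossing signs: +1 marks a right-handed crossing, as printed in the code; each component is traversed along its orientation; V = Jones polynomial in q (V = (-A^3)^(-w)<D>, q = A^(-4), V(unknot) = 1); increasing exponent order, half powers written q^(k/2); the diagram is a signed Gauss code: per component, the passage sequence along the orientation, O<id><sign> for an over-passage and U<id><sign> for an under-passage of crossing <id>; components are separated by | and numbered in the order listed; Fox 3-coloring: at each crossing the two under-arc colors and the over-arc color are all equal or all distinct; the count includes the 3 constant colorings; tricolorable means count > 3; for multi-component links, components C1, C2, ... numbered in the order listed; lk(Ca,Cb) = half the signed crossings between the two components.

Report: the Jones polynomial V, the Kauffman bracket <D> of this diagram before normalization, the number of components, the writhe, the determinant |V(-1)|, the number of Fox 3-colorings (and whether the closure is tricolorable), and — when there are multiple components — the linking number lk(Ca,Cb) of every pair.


V = q + q^3 - q^4
<D> = -A^-4 + 1 + A^8 (w = +4)
1 component over 10 crossings, w = +4
9 Fox colorings among 3^10, |V(-1)| = 3: tricolorable
why: w = +4 shifts under R1 moves; the (-A^3)^(-4) factor cancels that in V


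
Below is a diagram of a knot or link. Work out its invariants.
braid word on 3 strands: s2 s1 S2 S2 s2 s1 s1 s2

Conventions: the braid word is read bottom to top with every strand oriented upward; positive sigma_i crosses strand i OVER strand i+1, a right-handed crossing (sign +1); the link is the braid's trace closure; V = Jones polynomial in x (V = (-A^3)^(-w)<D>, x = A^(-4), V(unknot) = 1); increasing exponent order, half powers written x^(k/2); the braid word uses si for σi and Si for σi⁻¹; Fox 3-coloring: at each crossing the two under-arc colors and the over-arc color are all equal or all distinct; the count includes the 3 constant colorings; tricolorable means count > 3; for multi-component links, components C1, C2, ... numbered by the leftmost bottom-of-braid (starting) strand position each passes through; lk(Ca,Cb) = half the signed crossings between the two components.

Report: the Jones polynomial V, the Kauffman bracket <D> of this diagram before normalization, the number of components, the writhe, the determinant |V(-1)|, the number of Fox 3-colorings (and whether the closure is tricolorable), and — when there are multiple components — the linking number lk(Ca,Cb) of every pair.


V(x) = x - x^2 + 2x^3 - x^4 + x^5 - x^6
bracket: -A^-12 + A^-8 - A^-4 + 2 - A^4 + A^8, w = +4
1 component, writhe +4, over 8 crossings
det 7, colorings 3 of 3^8 — not tricolorable
observation: w = +4 shifts under R1 moves; the (-A^3)^(-4) factor cancels that in V


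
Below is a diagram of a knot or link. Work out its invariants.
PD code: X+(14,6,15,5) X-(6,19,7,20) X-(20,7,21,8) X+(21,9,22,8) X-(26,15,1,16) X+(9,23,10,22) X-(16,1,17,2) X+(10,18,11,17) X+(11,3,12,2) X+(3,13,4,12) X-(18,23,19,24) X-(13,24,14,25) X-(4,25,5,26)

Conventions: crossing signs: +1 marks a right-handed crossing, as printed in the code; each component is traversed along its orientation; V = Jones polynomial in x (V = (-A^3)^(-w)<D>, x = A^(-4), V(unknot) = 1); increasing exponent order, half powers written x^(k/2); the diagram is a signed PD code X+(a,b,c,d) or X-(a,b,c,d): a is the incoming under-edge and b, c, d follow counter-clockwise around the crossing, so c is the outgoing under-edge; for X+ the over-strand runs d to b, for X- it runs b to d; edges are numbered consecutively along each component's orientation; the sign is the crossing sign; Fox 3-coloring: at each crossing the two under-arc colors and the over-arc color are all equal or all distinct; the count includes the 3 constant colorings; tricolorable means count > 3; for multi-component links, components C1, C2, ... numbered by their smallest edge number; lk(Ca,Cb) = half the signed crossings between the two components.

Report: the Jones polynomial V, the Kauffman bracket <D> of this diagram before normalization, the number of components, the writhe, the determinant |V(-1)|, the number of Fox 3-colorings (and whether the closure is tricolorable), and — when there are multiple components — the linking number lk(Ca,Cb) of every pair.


V(x) = -x^-3 + x^-2 - x^-1 + 3 - x + x^2 - x^3
bracket: A^-15 - A^-11 + A^-7 - 3A^-3 + A - A^5 + A^9, w = -1
1 component, writhe -1, over 13 crossings
det 9, colorings 27 of 3^13 — tricolorable
observation: palindromic: swapping x for 1/x fixes V


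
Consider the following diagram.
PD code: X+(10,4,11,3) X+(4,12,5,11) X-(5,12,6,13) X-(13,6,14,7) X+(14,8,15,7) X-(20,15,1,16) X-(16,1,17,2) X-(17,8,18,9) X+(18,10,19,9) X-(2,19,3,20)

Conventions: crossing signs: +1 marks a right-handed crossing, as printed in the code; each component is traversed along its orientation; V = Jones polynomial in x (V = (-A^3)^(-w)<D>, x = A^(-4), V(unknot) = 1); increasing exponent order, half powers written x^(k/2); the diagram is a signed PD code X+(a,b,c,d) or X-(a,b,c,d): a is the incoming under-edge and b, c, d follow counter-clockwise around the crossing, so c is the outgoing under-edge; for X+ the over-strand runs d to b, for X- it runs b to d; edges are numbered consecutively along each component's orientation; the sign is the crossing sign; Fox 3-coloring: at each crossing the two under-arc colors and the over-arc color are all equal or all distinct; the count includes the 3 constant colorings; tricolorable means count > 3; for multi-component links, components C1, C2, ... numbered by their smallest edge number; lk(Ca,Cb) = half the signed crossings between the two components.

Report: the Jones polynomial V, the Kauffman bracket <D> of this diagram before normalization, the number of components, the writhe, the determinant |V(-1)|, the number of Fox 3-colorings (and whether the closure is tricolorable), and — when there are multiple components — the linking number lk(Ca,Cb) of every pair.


V = -x^-4 + x^-3 + x^-1
<D> = A^-2 + A^6 - A^10 (w = -2)
1 component over 10 crossings, w = -2
9 Fox colorings among 3^10, |V(-1)| = 3: tricolorable
why: w = -2 (over 10 crossings) is diagram-only; (-A^3)^(2) removes it from V


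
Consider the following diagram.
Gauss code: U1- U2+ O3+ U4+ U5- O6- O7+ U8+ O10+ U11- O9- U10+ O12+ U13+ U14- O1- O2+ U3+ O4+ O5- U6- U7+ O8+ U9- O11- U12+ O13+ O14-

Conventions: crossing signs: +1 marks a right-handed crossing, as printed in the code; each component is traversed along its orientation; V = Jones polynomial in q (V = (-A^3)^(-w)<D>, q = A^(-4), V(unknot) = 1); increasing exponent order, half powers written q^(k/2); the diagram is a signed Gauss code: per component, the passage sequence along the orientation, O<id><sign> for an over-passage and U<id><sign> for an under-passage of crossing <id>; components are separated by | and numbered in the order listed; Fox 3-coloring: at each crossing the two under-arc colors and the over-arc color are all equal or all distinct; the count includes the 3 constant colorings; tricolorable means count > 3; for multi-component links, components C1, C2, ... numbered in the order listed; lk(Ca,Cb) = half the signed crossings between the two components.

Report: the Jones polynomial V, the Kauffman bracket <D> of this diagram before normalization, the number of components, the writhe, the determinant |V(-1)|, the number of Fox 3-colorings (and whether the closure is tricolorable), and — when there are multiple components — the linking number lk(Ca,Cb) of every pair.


V(q) = q^-1 - 1 + 2q - 2q^2 + 2q^3 - 2q^4 + q^5
bracket: A^-14 - 2A^-10 + 2A^-6 - 2A^-2 + 2A^2 - A^6 + A^10, w = +2
1 component, writhe +2, over 14 crossings
det 11, colorings 3 of 3^14 — not tricolorable
observation: the span of V is 6, forcing >= 6 crossings in any diagram


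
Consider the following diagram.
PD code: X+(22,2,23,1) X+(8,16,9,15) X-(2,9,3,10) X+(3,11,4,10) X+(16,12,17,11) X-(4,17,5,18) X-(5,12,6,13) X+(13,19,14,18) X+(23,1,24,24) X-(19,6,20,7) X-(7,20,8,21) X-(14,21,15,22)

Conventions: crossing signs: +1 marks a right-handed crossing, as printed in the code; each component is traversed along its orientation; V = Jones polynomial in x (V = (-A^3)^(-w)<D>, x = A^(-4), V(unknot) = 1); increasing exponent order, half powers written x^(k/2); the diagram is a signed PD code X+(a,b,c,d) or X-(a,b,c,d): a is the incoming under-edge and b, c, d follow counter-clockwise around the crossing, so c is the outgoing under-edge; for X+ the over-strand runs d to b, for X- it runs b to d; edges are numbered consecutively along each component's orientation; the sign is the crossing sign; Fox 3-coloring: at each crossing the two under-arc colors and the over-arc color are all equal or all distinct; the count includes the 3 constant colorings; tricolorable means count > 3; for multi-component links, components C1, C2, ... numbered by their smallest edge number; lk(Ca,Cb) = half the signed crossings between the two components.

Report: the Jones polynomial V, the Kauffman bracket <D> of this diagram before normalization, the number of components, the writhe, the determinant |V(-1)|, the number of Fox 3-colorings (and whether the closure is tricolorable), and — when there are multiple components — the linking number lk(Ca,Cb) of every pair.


V(x) = -x^-5 + x^-4 - x^-3 + 2x^-2 - x^-1 + 2 - x
bracket: -A^-4 + 2 - A^4 + 2A^8 - A^12 + A^16 - A^20, w = 0
1 component, writhe 0, over 12 crossings
det 9, colorings 9 of 3^12 — tricolorable
observation: w = 0 shifts under R1 moves; the (-A^3)^(0) factor cancels that in V


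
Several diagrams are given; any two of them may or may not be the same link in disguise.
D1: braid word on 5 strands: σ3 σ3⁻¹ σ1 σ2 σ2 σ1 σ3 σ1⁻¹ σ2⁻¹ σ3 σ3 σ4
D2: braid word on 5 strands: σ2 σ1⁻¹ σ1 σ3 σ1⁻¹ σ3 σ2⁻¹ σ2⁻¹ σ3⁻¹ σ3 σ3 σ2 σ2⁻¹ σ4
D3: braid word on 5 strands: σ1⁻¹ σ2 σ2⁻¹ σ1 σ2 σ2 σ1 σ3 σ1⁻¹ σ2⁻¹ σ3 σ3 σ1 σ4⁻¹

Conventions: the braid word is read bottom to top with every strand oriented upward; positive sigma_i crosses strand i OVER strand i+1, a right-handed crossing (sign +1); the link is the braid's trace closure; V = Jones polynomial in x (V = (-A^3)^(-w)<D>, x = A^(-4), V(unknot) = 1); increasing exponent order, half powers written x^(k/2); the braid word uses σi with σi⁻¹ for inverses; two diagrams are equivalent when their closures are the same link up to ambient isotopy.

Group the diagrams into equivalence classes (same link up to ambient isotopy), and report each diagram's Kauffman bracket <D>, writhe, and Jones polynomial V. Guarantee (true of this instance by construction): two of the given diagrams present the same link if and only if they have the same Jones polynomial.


classes: {D1, D3} | {D2}
V(D1) = x - x^2 + 2x^3 - x^4 + x^5 - x^6  [12 crossings, <D> = -A^-6 + A^-2 - A^2 + 2A^6 - A^10 + A^14, w = +6]
D2 (bracket A^6; 14 crossings at w = +2): V = 1
D3 (bracket -A^-12 + A^-8 - A^-4 + 2 - A^4 + A^8; 14 crossings at w = +4): V = x - x^2 + 2x^3 - x^4 + x^5 - x^6
note: comparing 3 Jones polynomials yields 2 groups


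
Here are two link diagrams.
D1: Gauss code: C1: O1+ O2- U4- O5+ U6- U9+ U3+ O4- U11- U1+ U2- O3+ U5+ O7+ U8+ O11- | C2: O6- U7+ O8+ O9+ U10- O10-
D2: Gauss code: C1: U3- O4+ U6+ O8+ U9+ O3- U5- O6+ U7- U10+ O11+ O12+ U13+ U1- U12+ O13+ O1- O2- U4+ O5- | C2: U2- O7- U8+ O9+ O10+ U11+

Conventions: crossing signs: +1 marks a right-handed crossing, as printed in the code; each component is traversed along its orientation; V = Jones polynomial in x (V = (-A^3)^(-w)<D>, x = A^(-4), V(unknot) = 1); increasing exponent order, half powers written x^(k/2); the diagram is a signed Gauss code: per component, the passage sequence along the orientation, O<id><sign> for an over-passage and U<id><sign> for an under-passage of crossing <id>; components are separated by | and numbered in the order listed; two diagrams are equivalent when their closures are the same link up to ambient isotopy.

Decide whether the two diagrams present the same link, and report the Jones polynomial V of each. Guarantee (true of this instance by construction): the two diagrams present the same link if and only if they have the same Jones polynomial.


same link: yes
V(D1) = -x^(-3/2) + x^(-1/2) - 2x^(1/2) + 2x^(3/2) - 2x^(5/2) + x^(7/2) - x^(9/2)  [11 crossings, <D> = A^-15 - A^-11 + 2A^-7 - 2A^-3 + 2A - A^5 + A^9, w = +1]
V(D2) = -x^(-3/2) + x^(-1/2) - 2x^(1/2) + 2x^(3/2) - 2x^(5/2) + x^(7/2) - x^(9/2)  (w +3, c 13, <D> = A^-9 - A^-5 + 2A^-1 - 2A^3 + 2A^7 - A^11 + A^15)
note: all 2 diagrams share one V(x), hence one class


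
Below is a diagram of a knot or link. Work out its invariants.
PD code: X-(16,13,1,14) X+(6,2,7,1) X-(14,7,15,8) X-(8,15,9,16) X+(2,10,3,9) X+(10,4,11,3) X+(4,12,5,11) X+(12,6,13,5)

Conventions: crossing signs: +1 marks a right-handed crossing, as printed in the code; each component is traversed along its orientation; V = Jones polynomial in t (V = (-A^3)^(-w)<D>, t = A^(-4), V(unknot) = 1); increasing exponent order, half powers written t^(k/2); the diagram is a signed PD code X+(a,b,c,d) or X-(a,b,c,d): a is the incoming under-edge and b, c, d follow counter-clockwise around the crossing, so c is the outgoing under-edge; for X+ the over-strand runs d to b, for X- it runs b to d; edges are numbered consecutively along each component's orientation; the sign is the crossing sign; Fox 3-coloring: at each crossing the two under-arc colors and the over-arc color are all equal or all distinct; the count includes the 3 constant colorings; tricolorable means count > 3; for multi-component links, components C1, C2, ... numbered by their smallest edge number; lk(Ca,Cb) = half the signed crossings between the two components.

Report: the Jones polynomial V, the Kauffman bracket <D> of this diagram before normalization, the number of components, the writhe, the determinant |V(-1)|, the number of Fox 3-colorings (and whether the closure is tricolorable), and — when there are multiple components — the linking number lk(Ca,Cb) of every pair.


V = -t^-2 + 2t^-1 - 2 + 4t - 4t^2 + 4t^3 - 3t^4 + 2t^5 - t^6
<D> = -A^-18 + 2A^-14 - 3A^-10 + 4A^-6 - 4A^-2 + 4A^2 - 2A^6 + 2A^10 - A^14 (w = +2)
1 component over 8 crossings, w = +2
3 Fox colorings among 3^8, |V(-1)| = 23: not tricolorable
why: V spans 8 powers of t: at least 8 crossings in any diagram
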